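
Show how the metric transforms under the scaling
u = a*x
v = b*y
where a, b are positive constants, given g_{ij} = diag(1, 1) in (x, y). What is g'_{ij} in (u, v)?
Invert the transformation: x = u/a, y = v/b
g'_{ij} = (∂x^k/∂x'^i)(∂x^l/∂x'^j) g_{kl}; with g_{kl} = δ_{kl} this is Σ_k (∂x^k/∂x'^i)(∂x^k/∂x'^j).
Jacobian: ∂x/∂u = 1/a, ∂x/∂v = 0, ∂y/∂u = 0, ∂y/∂v = 1/b
g'_{uu} = (1/a)(1/a) + (0)(0) = 1/a^2
g'_{uv} = (1/a)(0) + (0)(1/b) = 0
g'_{vv} = (0)(0) + (1/b)(1/b) = 1/b^2
g'_{ij} = diag(1/a^2, 1/b^2)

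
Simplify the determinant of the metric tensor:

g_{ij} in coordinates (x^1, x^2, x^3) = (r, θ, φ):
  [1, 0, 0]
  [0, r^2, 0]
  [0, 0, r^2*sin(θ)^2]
Diagonal metric: det(g) = g_{11}·g_{22}·g_{33}
= (1)·(r^2)·(r^2*sin(θ)^2)
det(g) = r^4*sin(θ)^2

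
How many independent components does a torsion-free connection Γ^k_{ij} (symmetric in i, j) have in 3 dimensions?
Γ^k_{ij} has n choices for the upper index and n(n+1)/2 independent symmetric lower index pairs.
Total = 3 × 3×4/2 = 3 × 6 = 18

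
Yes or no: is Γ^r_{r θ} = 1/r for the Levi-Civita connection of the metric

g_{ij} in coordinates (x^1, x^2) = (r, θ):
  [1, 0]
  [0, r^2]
Γ^r_{r θ} = (1/2) g^{rr} (∂_r g_{rθ} + ∂_θ g_{rr} - ∂_r g_{rθ}) = (1/2)(1)((0) + (0) - (0)) = 0
This differs from the proposed value 1/r.
No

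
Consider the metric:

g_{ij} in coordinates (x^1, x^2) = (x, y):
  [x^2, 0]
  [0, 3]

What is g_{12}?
With x^1 = x, x^2 = y, g_{12} = g_{xy} is the row-1, column-2 entry of the matrix.
g_{12} = 0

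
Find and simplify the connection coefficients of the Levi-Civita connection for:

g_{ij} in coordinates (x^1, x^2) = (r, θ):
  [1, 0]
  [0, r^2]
Using Γ^k_{ij} = (1/2) g^{km} (∂_i g_{mj} + ∂_j g_{mi} - ∂_m g_{ij}); the metric is diagonal, so only the m = k term contributes.
Non-zero symbols (using the symmetry Γ^k_{ij} = Γ^k_{ji}):
Γ^r_{θ θ} = (1/2) g^{rr} (∂_θ g_{rθ} + ∂_θ g_{rθ} - ∂_r g_{θθ}) = (1/2)(1)((0) + (0) - (2*r)) = -r
Γ^θ_{r θ} = (1/2) g^{θθ} (∂_r g_{θθ} + ∂_θ g_{θr} - ∂_θ g_{rθ}) = (1/2)(1/r^2)((2*r) + (0) - (0)) = 1/r
All other Christoffel symbols are zero.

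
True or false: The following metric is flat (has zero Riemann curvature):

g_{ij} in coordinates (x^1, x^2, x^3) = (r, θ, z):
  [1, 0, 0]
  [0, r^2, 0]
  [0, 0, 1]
Non-zero Christoffel symbols:
Γ^r_{θ θ} = -r
Γ^θ_{r θ} = 1/r
Ricci tensor: R_{rr} = 0, R_{rθ} = 0, R_{rz} = 0, R_{θθ} = 0, R_{θz} = 0, R_{zz} = 0
All R_{ij} vanish; in 3 dimensions the Riemann tensor is fully determined by the Ricci tensor, so R^i_{jkl} = 0: the metric is flat (curvilinear coordinates on flat space).
True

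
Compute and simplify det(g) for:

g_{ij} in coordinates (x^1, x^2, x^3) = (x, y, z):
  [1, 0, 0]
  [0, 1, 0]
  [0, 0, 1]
Diagonal metric: det(g) = g_{11}·g_{22}·g_{33}
= (1)·(1)·(1)
det(g) = 1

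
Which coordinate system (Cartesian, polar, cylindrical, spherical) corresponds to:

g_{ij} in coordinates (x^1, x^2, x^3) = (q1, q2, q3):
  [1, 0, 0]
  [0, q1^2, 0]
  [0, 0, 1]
The line element ds^2 = dq1^2 + q1^2 dq2^2 + dq3^2 is dr^2 + r^2 dθ^2 + dz^2 with q1 = r, q2 = θ, q3 = z.
cylindrical coordinates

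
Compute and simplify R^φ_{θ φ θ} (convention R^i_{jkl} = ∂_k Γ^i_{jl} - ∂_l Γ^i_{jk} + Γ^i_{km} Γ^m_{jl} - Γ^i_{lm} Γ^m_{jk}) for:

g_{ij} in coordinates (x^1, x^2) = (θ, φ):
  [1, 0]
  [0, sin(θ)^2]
Non-zero Christoffel symbols (Γ^k_{ij} = Γ^k_{ji}):
Γ^θ_{φ φ} = -sin(2*θ)/2
Γ^φ_{θ φ} = 1/tan(θ)
R^φ_{θ φ θ} = ∂_φ Γ^φ_{θ θ} - ∂_θ Γ^φ_{θ φ} + Γ^φ_{φ m} Γ^m_{θ θ} - Γ^φ_{θ m} Γ^m_{θ φ}
  = (0) - (-1/sin(θ)^2) + (0) - (1/tan(θ)^2) = 1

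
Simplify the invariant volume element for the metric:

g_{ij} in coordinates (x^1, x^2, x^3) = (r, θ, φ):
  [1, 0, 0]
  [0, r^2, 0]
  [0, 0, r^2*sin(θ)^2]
det(g) = r^4*sin(θ)^2
√|det(g)| = r^2*sin(θ) (taking 0 < θ < π so that |sin(θ)| = sin(θ))
Volume element: dV = r^2*sin(θ) dr dθ dφ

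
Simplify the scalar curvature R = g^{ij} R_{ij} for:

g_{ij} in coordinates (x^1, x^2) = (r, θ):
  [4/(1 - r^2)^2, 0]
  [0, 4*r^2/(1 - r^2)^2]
Non-zero Christoffel symbols (Γ^k_{ij} = Γ^k_{ji}):
Γ^r_{r r} = 2*r/(1 - r^2)
Γ^r_{θ θ} = (r^3 + r)/(r^2 - 1)
Γ^θ_{r θ} = (-r^2 - 1)/(r^3 - r)
Ricci tensor (R_{ij} = R^k_{ikj}): R_{rr} = -4/(r^2 - 1)^2, R_{rθ} = 0, R_{θθ} = -4*r^2/(r^2 - 1)^2
Inverse metric: g^{rr} = (1 - r^2)^2/4, g^{θθ} = (1 - r^2)^2/(4*r^2)
R = g^{ij} R_{ij} = ((1 - r^2)^2/4)(-4/(r^2 - 1)^2) + ((1 - r^2)^2/(4*r^2))(-4*r^2/(r^2 - 1)^2) = -2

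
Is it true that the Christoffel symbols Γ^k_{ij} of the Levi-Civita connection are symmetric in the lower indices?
The Levi-Civita connection is torsion-free, which is exactly Γ^k_{ij} = Γ^k_{ji}.
Yes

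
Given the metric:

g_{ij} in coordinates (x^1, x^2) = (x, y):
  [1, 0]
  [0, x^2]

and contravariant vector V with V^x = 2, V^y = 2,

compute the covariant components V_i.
V_i = g_{ij} V^j:
V_x = (1)(2) + (0)(2) = 2
V_y = (0)(2) + (x^2)(2) = 2*x^2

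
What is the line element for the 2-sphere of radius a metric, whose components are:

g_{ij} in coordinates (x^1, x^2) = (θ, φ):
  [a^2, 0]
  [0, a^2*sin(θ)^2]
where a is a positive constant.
ds^2 = g_{ij} dx^i dx^j; only the non-zero components contribute.
ds^2 = a^2 dθ^2 + a^2*sin(θ)^2 dφ^2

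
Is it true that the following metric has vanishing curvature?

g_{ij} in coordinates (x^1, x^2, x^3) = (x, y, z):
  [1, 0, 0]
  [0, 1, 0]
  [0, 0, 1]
All metric components are constant, so every Christoffel symbol vanishes and R^i_{jkl} = 0.
Yes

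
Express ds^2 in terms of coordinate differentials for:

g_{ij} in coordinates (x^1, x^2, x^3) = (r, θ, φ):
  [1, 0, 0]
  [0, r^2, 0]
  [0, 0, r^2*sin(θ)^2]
ds^2 = g_{ij} dx^i dx^j; only the non-zero components contribute.
ds^2 = dr^2 + r^2 dθ^2 + r^2*sin(θ)^2 dφ^2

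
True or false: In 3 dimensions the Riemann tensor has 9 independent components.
n^2(n^2-1)/12 = 9·8/12 = 6 independent components for n = 3.
False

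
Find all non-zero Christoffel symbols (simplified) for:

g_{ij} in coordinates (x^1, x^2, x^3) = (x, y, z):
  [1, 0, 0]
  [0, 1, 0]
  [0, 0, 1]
Using Γ^k_{ij} = (1/2) g^{km} (∂_i g_{mj} + ∂_j g_{mi} - ∂_m g_{ij}); the metric is diagonal, so only the m = k term contributes.
Every metric component is constant, so all ∂_m g_{ij} = 0 and every Christoffel symbol vanishes.
All Christoffel symbols are zero.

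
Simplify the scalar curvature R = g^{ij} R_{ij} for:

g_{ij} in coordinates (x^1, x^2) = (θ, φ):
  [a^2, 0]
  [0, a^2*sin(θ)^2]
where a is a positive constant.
Non-zero Christoffel symbols (Γ^k_{ij} = Γ^k_{ji}):
Γ^θ_{φ φ} = -sin(2*θ)/2
Γ^φ_{θ φ} = 1/tan(θ)
Ricci tensor (R_{ij} = R^k_{ikj}): R_{θθ} = 1, R_{θφ} = 0, R_{φφ} = sin(θ)^2
Inverse metric: g^{θθ} = 1/a^2, g^{φφ} = 1/(a^2*sin(θ)^2)
R = g^{ij} R_{ij} = (1/a^2)(1) + (1/(a^2*sin(θ)^2))(sin(θ)^2) = 2/a^2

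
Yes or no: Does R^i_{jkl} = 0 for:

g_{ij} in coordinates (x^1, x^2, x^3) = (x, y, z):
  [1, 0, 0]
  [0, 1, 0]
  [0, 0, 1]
All metric components are constant, so every Christoffel symbol vanishes and R^i_{jkl} = 0.
Yes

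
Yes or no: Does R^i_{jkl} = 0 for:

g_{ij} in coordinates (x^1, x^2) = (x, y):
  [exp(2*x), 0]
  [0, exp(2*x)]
Non-zero Christoffel symbols:
Γ^x_{x x} = 1
Γ^x_{y y} = -1
Γ^y_{x y} = 1
Ricci tensor: R_{xx} = 0, R_{xy} = 0, R_{yy} = 0
All R_{ij} vanish; in 2 dimensions the Riemann tensor is fully determined by the Ricci tensor, so R^i_{jkl} = 0: the metric is flat (curvilinear coordinates on flat space).
Yes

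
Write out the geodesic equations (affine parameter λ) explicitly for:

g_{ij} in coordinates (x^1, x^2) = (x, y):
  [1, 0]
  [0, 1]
Geodesic equation: d^2x^k/dλ^2 + Γ^k_{ij} (dx^i/dλ)(dx^j/dλ) = 0.
All Christoffel symbols vanish, so the geodesics are straight lines:
d^2x/dλ^2 = 0
d^2y/dλ^2 = 0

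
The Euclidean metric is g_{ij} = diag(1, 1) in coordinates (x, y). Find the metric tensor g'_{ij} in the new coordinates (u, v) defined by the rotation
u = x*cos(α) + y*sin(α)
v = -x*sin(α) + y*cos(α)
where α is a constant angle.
Invert the transformation: x = u*cos(α) - v*sin(α), y = u*sin(α) + v*cos(α)
g'_{ij} = (∂x^k/∂x'^i)(∂x^l/∂x'^j) g_{kl}; with g_{kl} = δ_{kl} this is Σ_k (∂x^k/∂x'^i)(∂x^k/∂x'^j).
Jacobian: ∂x/∂u = cos(α), ∂x/∂v = -sin(α), ∂y/∂u = sin(α), ∂y/∂v = cos(α)
g'_{uu} = (cos(α))(cos(α)) + (sin(α))(sin(α)) = 1
g'_{uv} = (cos(α))(-sin(α)) + (sin(α))(cos(α)) = 0
g'_{vv} = (-sin(α))(-sin(α)) + (cos(α))(cos(α)) = 1
g'_{ij} = diag(1, 1)
The Euclidean metric is invariant under rotations.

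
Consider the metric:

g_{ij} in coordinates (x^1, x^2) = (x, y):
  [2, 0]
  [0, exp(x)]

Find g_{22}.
With x^1 = x, x^2 = y, g_{22} = g_{yy} is the row-2, column-2 entry of the matrix.
g_{22} = exp(x)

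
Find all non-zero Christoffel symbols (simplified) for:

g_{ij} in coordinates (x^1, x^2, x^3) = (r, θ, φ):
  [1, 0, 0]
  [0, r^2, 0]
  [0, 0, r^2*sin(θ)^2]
Using Γ^k_{ij} = (1/2) g^{km} (∂_i g_{mj} + ∂_j g_{mi} - ∂_m g_{ij}); the metric is diagonal, so only the m = k term contributes.
Non-zero symbols (using the symmetry Γ^k_{ij} = Γ^k_{ji}):
Γ^r_{θ θ} = (1/2) g^{rr} (∂_θ g_{rθ} + ∂_θ g_{rθ} - ∂_r g_{θθ}) = (1/2)(1)((0) + (0) - (2*r)) = -r
Γ^r_{φ φ} = (1/2) g^{rr} (∂_φ g_{rφ} + ∂_φ g_{rφ} - ∂_r g_{φφ}) = (1/2)(1)((0) + (0) - (2*r*sin(θ)^2)) = -r*sin(θ)^2
Γ^θ_{r θ} = (1/2) g^{θθ} (∂_r g_{θθ} + ∂_θ g_{θr} - ∂_θ g_{rθ}) = (1/2)(1/r^2)((2*r) + (0) - (0)) = 1/r
Γ^θ_{φ φ} = (1/2) g^{θθ} (∂_φ g_{θφ} + ∂_φ g_{θφ} - ∂_θ g_{φφ}) = (1/2)(1/r^2)((0) + (0) - (r^2*sin(2*θ))) = -sin(2*θ)/2
Γ^φ_{r φ} = (1/2) g^{φφ} (∂_r g_{φφ} + ∂_φ g_{φr} - ∂_φ g_{rφ}) = (1/2)(1/(r^2*sin(θ)^2))((2*r*sin(θ)^2) + (0) - (0)) = 1/r
Γ^φ_{θ φ} = (1/2) g^{φφ} (∂_θ g_{φφ} + ∂_φ g_{φθ} - ∂_φ g_{θφ}) = (1/2)(1/(r^2*sin(θ)^2))((r^2*sin(2*θ)) + (0) - (0)) = 1/tan(θ)
All other Christoffel symbols are zero.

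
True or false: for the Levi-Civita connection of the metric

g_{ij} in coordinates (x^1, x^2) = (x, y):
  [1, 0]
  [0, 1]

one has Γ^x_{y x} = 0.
Γ^x_{y x} = (1/2) g^{xx} (∂_y g_{xx} + ∂_x g_{xy} - ∂_x g_{yx}) = (1/2)(1)((0) + (0) - (0)) = 0
This equals the proposed value 0.
True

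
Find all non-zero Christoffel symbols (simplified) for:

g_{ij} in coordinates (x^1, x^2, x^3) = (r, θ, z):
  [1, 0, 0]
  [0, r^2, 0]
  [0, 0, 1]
Using Γ^k_{ij} = (1/2) g^{km} (∂_i g_{mj} + ∂_j g_{mi} - ∂_m g_{ij}); the metric is diagonal, so only the m = k term contributes.
Non-zero symbols (using the symmetry Γ^k_{ij} = Γ^k_{ji}):
Γ^r_{θ θ} = (1/2) g^{rr} (∂_θ g_{rθ} + ∂_θ g_{rθ} - ∂_r g_{θθ}) = (1/2)(1)((0) + (0) - (2*r)) = -r
Γ^θ_{r θ} = (1/2) g^{θθ} (∂_r g_{θθ} + ∂_θ g_{θr} - ∂_θ g_{rθ}) = (1/2)(1/r^2)((2*r) + (0) - (0)) = 1/r
All other Christoffel symbols are zero.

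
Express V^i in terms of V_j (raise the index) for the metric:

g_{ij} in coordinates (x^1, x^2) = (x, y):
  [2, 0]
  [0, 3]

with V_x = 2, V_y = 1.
Inverse metric (diagonal): g^{xx} = 1/2, g^{yy} = 1/3
V^i = g^{ij} V_j:
V^x = (1/2)(2) + (0)(1) = 1
V^y = (0)(2) + (1/3)(1) = 1/3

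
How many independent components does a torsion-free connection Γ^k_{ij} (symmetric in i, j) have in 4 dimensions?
Γ^k_{ij} has n choices for the upper index and n(n+1)/2 independent symmetric lower index pairs.
Total = 4 × 4×5/2 = 4 × 10 = 40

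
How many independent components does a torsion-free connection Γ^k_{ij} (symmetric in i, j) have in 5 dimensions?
Γ^k_{ij} has n choices for the upper index and n(n+1)/2 independent symmetric lower index pairs.
Total = 5 × 5×6/2 = 5 × 15 = 75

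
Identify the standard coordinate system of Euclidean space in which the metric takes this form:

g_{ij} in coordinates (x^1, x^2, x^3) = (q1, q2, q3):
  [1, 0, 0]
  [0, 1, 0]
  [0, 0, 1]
All components are constant and the metric is the identity, i.e. orthonormal rectilinear coordinates.
Cartesian (3D) coordinates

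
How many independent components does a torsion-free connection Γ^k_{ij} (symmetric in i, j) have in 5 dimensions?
Γ^k_{ij} has n choices for the upper index and n(n+1)/2 independent symmetric lower index pairs.
Total = 5 × 5×6/2 = 5 × 15 = 75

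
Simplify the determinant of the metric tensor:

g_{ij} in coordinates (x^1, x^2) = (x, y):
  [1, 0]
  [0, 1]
For a 2×2 metric: det(g) = g_{11}·g_{22} - g_{12}·g_{21}
= (1)·(1) - (0)·(0)
= 1 - 0
det(g) = 1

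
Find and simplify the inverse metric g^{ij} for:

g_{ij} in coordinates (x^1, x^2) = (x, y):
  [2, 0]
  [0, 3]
The metric is diagonal, so g^{ij} is diagonal with entries 1/g_{ii}: diag(1/2, 1/3).
g^{ij}:
  [1/2, 0]
  [0, 1/3]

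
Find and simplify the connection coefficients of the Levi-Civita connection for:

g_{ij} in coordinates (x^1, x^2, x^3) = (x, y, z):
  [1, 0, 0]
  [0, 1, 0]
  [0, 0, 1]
Using Γ^k_{ij} = (1/2) g^{km} (∂_i g_{mj} + ∂_j g_{mi} - ∂_m g_{ij}); the metric is diagonal, so only the m = k term contributes.
Every metric component is constant, so all ∂_m g_{ij} = 0 and every Christoffel symbol vanishes.
All Christoffel symbols are zero.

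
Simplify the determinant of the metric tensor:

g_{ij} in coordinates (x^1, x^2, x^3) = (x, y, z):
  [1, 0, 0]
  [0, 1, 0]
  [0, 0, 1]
Diagonal metric: det(g) = g_{11}·g_{22}·g_{33}
= (1)·(1)·(1)
det(g) = 1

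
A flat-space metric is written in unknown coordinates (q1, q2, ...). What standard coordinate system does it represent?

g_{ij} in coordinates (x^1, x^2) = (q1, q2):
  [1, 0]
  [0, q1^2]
The line element ds^2 = dq1^2 + q1^2 dq2^2 is dr^2 + r^2 dθ^2 with q1 = r, q2 = θ.
polar coordinates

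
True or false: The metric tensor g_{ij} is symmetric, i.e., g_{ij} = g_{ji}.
By definition the metric is a symmetric bilinear form, g_{ij} = g_{ji}.
True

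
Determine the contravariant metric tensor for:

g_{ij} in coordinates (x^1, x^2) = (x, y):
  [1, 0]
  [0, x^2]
The metric is diagonal, so g^{ij} is diagonal with entries 1/g_{ii}: diag(1, 1/(x^2)).
g^{ij}:
  [1, 0]
  [0, 1/x^2]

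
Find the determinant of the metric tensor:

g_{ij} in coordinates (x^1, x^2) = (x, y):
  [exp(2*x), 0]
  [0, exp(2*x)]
For a 2×2 metric: det(g) = g_{11}·g_{22} - g_{12}·g_{21}
= (exp(2*x))·(exp(2*x)) - (0)·(0)
= exp(4*x) - 0
det(g) = exp(4*x)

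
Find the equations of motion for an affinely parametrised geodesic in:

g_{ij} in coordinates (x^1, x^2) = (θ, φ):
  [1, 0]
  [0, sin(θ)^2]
Geodesic equation: d^2x^k/dλ^2 + Γ^k_{ij} (dx^i/dλ)(dx^j/dλ) = 0.
Non-zero Christoffel symbols:
Γ^θ_{φ φ} = -sin(2*θ)/2
Γ^φ_{θ φ} = 1/tan(θ)
Substituting (the symmetric pair Γ^k_{ij}, Γ^k_{ji} combines into a factor 2):
d^2θ/dλ^2 - (sin(2*θ)/2) (dφ/dλ)^2 = 0
d^2φ/dλ^2 + (2/tan(θ)) (dθ/dλ)(dφ/dλ) = 0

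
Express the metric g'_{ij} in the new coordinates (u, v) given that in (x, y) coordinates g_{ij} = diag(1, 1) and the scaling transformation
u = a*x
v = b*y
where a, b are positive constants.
Invert the transformation: x = u/a, y = v/b
g'_{ij} = (∂x^k/∂x'^i)(∂x^l/∂x'^j) g_{kl}; with g_{kl} = δ_{kl} this is Σ_k (∂x^k/∂x'^i)(∂x^k/∂x'^j).
Jacobian: ∂x/∂u = 1/a, ∂x/∂v = 0, ∂y/∂u = 0, ∂y/∂v = 1/b
g'_{uu} = (1/a)(1/a) + (0)(0) = 1/a^2
g'_{uv} = (1/a)(0) + (0)(1/b) = 0
g'_{vv} = (0)(0) + (1/b)(1/b) = 1/b^2
g'_{ij} = diag(1/a^2, 1/b^2)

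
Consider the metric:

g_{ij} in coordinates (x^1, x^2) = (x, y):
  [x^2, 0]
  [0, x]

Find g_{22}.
With x^1 = x, x^2 = y, g_{22} = g_{yy} is the row-2, column-2 entry of the matrix.
g_{22} = x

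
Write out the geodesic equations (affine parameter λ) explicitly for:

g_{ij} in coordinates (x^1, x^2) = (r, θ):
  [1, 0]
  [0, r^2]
Geodesic equation: d^2x^k/dλ^2 + Γ^k_{ij} (dx^i/dλ)(dx^j/dλ) = 0.
Non-zero Christoffel symbols:
Γ^r_{θ θ} = -r
Γ^θ_{r θ} = 1/r
Substituting (the symmetric pair Γ^k_{ij}, Γ^k_{ji} combines into a factor 2):
d^2r/dλ^2 - r (dθ/dλ)^2 = 0
d^2θ/dλ^2 + (2/r) (dr/dλ)(dθ/dλ) = 0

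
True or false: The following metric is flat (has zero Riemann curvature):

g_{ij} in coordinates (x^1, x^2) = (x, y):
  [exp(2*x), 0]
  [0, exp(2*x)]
Non-zero Christoffel symbols:
Γ^x_{x x} = 1
Γ^x_{y y} = -1
Γ^y_{x y} = 1
Ricci tensor: R_{xx} = 0, R_{xy} = 0, R_{yy} = 0
All R_{ij} vanish; in 2 dimensions the Riemann tensor is fully determined by the Ricci tensor, so R^i_{jkl} = 0: the metric is flat (curvilinear coordinates on flat space).
True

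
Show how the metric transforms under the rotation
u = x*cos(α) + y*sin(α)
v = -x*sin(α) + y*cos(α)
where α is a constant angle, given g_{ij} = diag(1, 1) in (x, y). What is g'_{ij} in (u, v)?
Invert the transformation: x = u*cos(α) - v*sin(α), y = u*sin(α) + v*cos(α)
g'_{ij} = (∂x^k/∂x'^i)(∂x^l/∂x'^j) g_{kl}; with g_{kl} = δ_{kl} this is Σ_k (∂x^k/∂x'^i)(∂x^k/∂x'^j).
Jacobian: ∂x/∂u = cos(α), ∂x/∂v = -sin(α), ∂y/∂u = sin(α), ∂y/∂v = cos(α)
g'_{uu} = (cos(α))(cos(α)) + (sin(α))(sin(α)) = 1
g'_{uv} = (cos(α))(-sin(α)) + (sin(α))(cos(α)) = 0
g'_{vv} = (-sin(α))(-sin(α)) + (cos(α))(cos(α)) = 1
g'_{ij} = diag(1, 1)
The Euclidean metric is invariant under rotations.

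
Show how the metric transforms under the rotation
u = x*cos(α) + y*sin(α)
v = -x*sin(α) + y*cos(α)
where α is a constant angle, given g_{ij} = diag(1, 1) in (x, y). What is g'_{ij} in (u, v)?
Invert the transformation: x = u*cos(α) - v*sin(α), y = u*sin(α) + v*cos(α)
g'_{ij} = (∂x^k/∂x'^i)(∂x^l/∂x'^j) g_{kl}; with g_{kl} = δ_{kl} this is Σ_k (∂x^k/∂x'^i)(∂x^k/∂x'^j).
Jacobian: ∂x/∂u = cos(α), ∂x/∂v = -sin(α), ∂y/∂u = sin(α), ∂y/∂v = cos(α)
g'_{uu} = (cos(α))(cos(α)) + (sin(α))(sin(α)) = 1
g'_{uv} = (cos(α))(-sin(α)) + (sin(α))(cos(α)) = 0
g'_{vv} = (-sin(α))(-sin(α)) + (cos(α))(cos(α)) = 1
g'_{ij} = diag(1, 1)
The Euclidean metric is invariant under rotations.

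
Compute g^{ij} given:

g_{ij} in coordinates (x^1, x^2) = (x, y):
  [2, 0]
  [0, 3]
The metric is diagonal, so g^{ij} is diagonal with entries 1/g_{ii}: diag(1/2, 1/3).
g^{ij}:
  [1/2, 0]
  [0, 1/3]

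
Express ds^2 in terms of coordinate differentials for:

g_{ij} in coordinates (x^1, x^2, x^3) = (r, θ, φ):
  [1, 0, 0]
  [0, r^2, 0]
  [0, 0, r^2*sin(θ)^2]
ds^2 = g_{ij} dx^i dx^j; only the non-zero components contribute.
ds^2 = dr^2 + r^2 dθ^2 + r^2*sin(θ)^2 dφ^2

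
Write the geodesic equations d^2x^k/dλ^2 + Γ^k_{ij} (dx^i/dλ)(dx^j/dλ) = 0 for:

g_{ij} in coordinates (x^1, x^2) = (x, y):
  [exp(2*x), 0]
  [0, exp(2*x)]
Geodesic equation: d^2x^k/dλ^2 + Γ^k_{ij} (dx^i/dλ)(dx^j/dλ) = 0.
Non-zero Christoffel symbols:
Γ^x_{x x} = 1
Γ^x_{y y} = -1
Γ^y_{x y} = 1
Substituting (the symmetric pair Γ^k_{ij}, Γ^k_{ji} combines into a factor 2):
d^2x/dλ^2 + (dx/dλ)^2 - (dy/dλ)^2 = 0
d^2y/dλ^2 + 2 (dx/dλ)(dy/dλ) = 0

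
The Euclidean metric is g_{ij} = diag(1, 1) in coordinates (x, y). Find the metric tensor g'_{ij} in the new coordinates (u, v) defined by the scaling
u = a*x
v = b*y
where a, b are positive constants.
Invert the transformation: x = u/a, y = v/b
g'_{ij} = (∂x^k/∂x'^i)(∂x^l/∂x'^j) g_{kl}; with g_{kl} = δ_{kl} this is Σ_k (∂x^k/∂x'^i)(∂x^k/∂x'^j).
Jacobian: ∂x/∂u = 1/a, ∂x/∂v = 0, ∂y/∂u = 0, ∂y/∂v = 1/b
g'_{uu} = (1/a)(1/a) + (0)(0) = 1/a^2
g'_{uv} = (1/a)(0) + (0)(1/b) = 0
g'_{vv} = (0)(0) + (1/b)(1/b) = 1/b^2
g'_{ij} = diag(1/a^2, 1/b^2)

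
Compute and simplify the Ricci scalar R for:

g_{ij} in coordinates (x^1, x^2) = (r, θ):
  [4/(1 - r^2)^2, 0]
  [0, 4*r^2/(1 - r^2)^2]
Non-zero Christoffel symbols (Γ^k_{ij} = Γ^k_{ji}):
Γ^r_{r r} = 2*r/(1 - r^2)
Γ^r_{θ θ} = (r^3 + r)/(r^2 - 1)
Γ^θ_{r θ} = (-r^2 - 1)/(r^3 - r)
Ricci tensor (R_{ij} = R^k_{ikj}): R_{rr} = -4/(r^2 - 1)^2, R_{rθ} = 0, R_{θθ} = -4*r^2/(r^2 - 1)^2
Inverse metric: g^{rr} = (1 - r^2)^2/4, g^{θθ} = (1 - r^2)^2/(4*r^2)
R = g^{ij} R_{ij} = ((1 - r^2)^2/4)(-4/(r^2 - 1)^2) + ((1 - r^2)^2/(4*r^2))(-4*r^2/(r^2 - 1)^2) = -2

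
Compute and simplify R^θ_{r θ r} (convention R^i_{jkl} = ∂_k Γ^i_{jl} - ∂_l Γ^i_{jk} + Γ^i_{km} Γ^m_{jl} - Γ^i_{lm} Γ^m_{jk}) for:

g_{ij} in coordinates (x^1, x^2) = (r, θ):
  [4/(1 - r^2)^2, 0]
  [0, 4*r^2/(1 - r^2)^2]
Non-zero Christoffel symbols (Γ^k_{ij} = Γ^k_{ji}):
Γ^r_{r r} = 2*r/(1 - r^2)
Γ^r_{θ θ} = (r^3 + r)/(r^2 - 1)
Γ^θ_{r θ} = (-r^2 - 1)/(r^3 - r)
R^θ_{r θ r} = ∂_θ Γ^θ_{r r} - ∂_r Γ^θ_{r θ} + Γ^θ_{θ m} Γ^m_{r r} - Γ^θ_{r m} Γ^m_{r θ}
  = (0) - ((r^4 + 4*r^2 - 1)/(r^3 - r)^2) + (2*(r^2 + 1)/(r^2 - 1)^2) - ((r^2 + 1)^2/(r^3 - r)^2) = -4/(r^2 - 1)^2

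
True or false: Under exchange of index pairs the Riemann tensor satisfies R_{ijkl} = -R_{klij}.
The pair-exchange symmetry has a plus sign: R_{ijkl} = +R_{klij}.
False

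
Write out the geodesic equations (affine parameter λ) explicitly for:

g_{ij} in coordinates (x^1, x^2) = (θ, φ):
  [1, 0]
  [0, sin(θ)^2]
Geodesic equation: d^2x^k/dλ^2 + Γ^k_{ij} (dx^i/dλ)(dx^j/dλ) = 0.
Non-zero Christoffel symbols:
Γ^θ_{φ φ} = -sin(2*θ)/2
Γ^φ_{θ φ} = 1/tan(θ)
Substituting (the symmetric pair Γ^k_{ij}, Γ^k_{ji} combines into a factor 2):
d^2θ/dλ^2 - (sin(2*θ)/2) (dφ/dλ)^2 = 0
d^2φ/dλ^2 + (2/tan(θ)) (dθ/dλ)(dφ/dλ) = 0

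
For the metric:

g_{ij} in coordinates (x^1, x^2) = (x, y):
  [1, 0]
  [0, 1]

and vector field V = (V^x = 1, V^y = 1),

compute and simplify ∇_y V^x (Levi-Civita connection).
All Christoffel symbols are zero.
∇_y V^x = ∂_y V^x + Γ^x_{y j} V^j
  = (0) + (0)(1) + (0)(1)
  = 0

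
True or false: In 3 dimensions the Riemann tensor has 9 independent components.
n^2(n^2-1)/12 = 9·8/12 = 6 independent components for n = 3.
False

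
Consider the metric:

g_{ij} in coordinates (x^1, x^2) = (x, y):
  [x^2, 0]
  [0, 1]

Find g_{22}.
With x^1 = x, x^2 = y, g_{22} = g_{yy} is the row-2, column-2 entry of the matrix.
g_{22} = 1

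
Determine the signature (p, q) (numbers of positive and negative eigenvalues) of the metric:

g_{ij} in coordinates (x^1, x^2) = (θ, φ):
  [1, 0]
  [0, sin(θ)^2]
The metric is diagonal, so its eigenvalues are the diagonal entries: 1, sin(θ)^2 (at a generic point, where coordinate-dependent entries are positive).
2 positive, 0 negative.
(2, 0) - Riemannian (positive definite)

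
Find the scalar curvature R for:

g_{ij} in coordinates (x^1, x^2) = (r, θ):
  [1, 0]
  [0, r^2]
Non-zero Christoffel symbols (Γ^k_{ij} = Γ^k_{ji}):
Γ^r_{θ θ} = -r
Γ^θ_{r θ} = 1/r
Ricci tensor (R_{ij} = R^k_{ikj}): R_{rr} = 0, R_{rθ} = 0, R_{θθ} = 0
Inverse metric: g^{rr} = 1, g^{θθ} = 1/r^2
R = g^{ij} R_{ij} = (1)(0) + (1/r^2)(0) = 0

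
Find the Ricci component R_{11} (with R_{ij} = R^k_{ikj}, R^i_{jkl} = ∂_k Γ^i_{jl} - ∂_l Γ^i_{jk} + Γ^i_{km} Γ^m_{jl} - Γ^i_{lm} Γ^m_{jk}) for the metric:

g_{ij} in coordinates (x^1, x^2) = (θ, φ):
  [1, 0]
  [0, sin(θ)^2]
Non-zero Christoffel symbols (Γ^k_{ij} = Γ^k_{ji}):
Γ^θ_{φ φ} = -sin(2*θ)/2
Γ^φ_{θ φ} = 1/tan(θ)
R^θ_{θ θ θ} = 0 (a repeated index in an antisymmetric pair)
R^φ_{θ φ θ} = ∂_φ Γ^φ_{θ θ} - ∂_θ Γ^φ_{θ φ} + Γ^φ_{φ m} Γ^m_{θ θ} - Γ^φ_{θ m} Γ^m_{θ φ}
  = (0) - (-1/sin(θ)^2) + (0) - (1/tan(θ)^2) = 1
R_{θθ} = R^θ_{θ θ θ} + R^φ_{θ φ θ} = (0) + (1) = 1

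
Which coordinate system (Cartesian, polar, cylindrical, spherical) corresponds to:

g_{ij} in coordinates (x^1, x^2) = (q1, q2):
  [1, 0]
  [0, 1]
All components are constant and the metric is the identity, i.e. orthonormal rectilinear coordinates.
Cartesian (2D) coordinates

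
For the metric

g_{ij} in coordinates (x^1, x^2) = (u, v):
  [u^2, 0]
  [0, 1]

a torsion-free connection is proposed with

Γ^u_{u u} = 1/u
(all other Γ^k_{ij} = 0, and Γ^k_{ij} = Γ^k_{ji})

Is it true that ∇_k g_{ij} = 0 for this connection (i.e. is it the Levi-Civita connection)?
Using ∇_k g_{ij} = ∂_k g_{ij} - Γ^m_{ki} g_{mj} - Γ^m_{kj} g_{im}:
e.g. ∇_u g_{uu} = (2*u) - (u) - (u) = 0
Every component ∇_k g_{ij} vanishes: the connection is metric compatible.
Yes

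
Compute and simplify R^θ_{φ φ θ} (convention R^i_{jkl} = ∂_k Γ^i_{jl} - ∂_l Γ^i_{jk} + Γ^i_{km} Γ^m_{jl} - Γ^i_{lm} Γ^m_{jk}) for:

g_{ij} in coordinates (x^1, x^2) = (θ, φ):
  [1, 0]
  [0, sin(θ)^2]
Non-zero Christoffel symbols (Γ^k_{ij} = Γ^k_{ji}):
Γ^θ_{φ φ} = -sin(2*θ)/2
Γ^φ_{θ φ} = 1/tan(θ)
R^θ_{φ φ θ} = ∂_φ Γ^θ_{φ θ} - ∂_θ Γ^θ_{φ φ} + Γ^θ_{φ m} Γ^m_{φ θ} - Γ^θ_{θ m} Γ^m_{φ φ}
  = (0) - (-cos(2*θ)) + (-cos(θ)^2) - (0) = -sin(θ)^2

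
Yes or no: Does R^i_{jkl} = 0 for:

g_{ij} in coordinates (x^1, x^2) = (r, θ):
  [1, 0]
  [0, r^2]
Non-zero Christoffel symbols:
Γ^r_{θ θ} = -r
Γ^θ_{r θ} = 1/r
Ricci tensor: R_{rr} = 0, R_{rθ} = 0, R_{θθ} = 0
All R_{ij} vanish; in 2 dimensions the Riemann tensor is fully determined by the Ricci tensor, so R^i_{jkl} = 0: the metric is flat (curvilinear coordinates on flat space).
Yes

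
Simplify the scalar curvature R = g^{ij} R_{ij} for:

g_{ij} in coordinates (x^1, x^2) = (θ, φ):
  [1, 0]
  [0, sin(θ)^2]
Non-zero Christoffel symbols (Γ^k_{ij} = Γ^k_{ji}):
Γ^θ_{φ φ} = -sin(2*θ)/2
Γ^φ_{θ φ} = 1/tan(θ)
Ricci tensor (R_{ij} = R^k_{ikj}): R_{θθ} = 1, R_{θφ} = 0, R_{φφ} = sin(θ)^2
Inverse metric: g^{θθ} = 1, g^{φφ} = 1/sin(θ)^2
R = g^{ij} R_{ij} = (1)(1) + (1/sin(θ)^2)(sin(θ)^2) = 2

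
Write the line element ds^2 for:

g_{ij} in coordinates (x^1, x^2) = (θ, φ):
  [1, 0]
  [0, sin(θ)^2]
ds^2 = g_{ij} dx^i dx^j; only the non-zero components contribute.
ds^2 = dθ^2 + sin(θ)^2 dφ^2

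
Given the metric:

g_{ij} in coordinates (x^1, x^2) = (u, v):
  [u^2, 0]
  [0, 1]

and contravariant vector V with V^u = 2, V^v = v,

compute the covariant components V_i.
V_i = g_{ij} V^j:
V_u = (u^2)(2) + (0)(v) = 2*u^2
V_v = (0)(2) + (1)(v) = v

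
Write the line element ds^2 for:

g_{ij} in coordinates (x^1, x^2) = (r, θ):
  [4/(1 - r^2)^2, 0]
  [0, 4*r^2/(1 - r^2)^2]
ds^2 = g_{ij} dx^i dx^j; only the non-zero components contribute.
ds^2 = (4/(1 - r^2)^2) dr^2 + (4*r^2/(1 - r^2)^2) dθ^2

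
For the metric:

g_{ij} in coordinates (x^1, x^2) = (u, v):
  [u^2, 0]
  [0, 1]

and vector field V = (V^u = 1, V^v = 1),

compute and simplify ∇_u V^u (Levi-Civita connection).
Non-zero Christoffel symbols:
Γ^u_{u u} = 1/u
∇_u V^u = ∂_u V^u + Γ^u_{u j} V^j
  = (0) + (1/u)(1) + (0)(1)
  = 1/u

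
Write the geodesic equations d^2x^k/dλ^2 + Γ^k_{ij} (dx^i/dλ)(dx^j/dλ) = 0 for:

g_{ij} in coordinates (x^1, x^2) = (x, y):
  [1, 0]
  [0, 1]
Geodesic equation: d^2x^k/dλ^2 + Γ^k_{ij} (dx^i/dλ)(dx^j/dλ) = 0.
All Christoffel symbols vanish, so the geodesics are straight lines:
d^2x/dλ^2 = 0
d^2y/dλ^2 = 0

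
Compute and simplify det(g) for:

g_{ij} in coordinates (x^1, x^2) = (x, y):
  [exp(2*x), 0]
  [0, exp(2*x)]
For a 2×2 metric: det(g) = g_{11}·g_{22} - g_{12}·g_{21}
= (exp(2*x))·(exp(2*x)) - (0)·(0)
= exp(4*x) - 0
det(g) = exp(4*x)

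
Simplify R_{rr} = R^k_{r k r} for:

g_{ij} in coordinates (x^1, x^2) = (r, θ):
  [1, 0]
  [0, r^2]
Non-zero Christoffel symbols (Γ^k_{ij} = Γ^k_{ji}):
Γ^r_{θ θ} = -r
Γ^θ_{r θ} = 1/r
R^r_{r r r} = 0 (a repeated index in an antisymmetric pair)
R^θ_{r θ r} = ∂_θ Γ^θ_{r r} - ∂_r Γ^θ_{r θ} + Γ^θ_{θ m} Γ^m_{r r} - Γ^θ_{r m} Γ^m_{r θ}
  = (0) - (-1/r^2) + (0) - (1/r^2) = 0
R_{rr} = R^r_{r r r} + R^θ_{r θ r} = (0) + (0) = 0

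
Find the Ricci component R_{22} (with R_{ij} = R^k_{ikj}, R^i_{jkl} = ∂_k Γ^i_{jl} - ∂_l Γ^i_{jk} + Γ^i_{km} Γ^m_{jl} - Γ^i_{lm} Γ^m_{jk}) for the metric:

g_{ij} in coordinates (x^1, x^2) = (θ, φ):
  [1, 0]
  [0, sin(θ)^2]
Non-zero Christoffel symbols (Γ^k_{ij} = Γ^k_{ji}):
Γ^θ_{φ φ} = -sin(2*θ)/2
Γ^φ_{θ φ} = 1/tan(θ)
R^θ_{φ θ φ} = ∂_θ Γ^θ_{φ φ} - ∂_φ Γ^θ_{φ θ} + Γ^θ_{θ m} Γ^m_{φ φ} - Γ^θ_{φ m} Γ^m_{φ θ}
  = (-cos(2*θ)) - (0) + (0) - (-cos(θ)^2) = sin(θ)^2
R^φ_{φ φ φ} = 0 (a repeated index in an antisymmetric pair)
R_{φφ} = R^θ_{φ θ φ} + R^φ_{φ φ φ} = (sin(θ)^2) + (0) = sin(θ)^2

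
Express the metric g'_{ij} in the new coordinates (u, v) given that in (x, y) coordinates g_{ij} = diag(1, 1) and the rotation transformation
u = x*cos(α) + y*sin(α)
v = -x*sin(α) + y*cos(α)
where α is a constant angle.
Invert the transformation: x = u*cos(α) - v*sin(α), y = u*sin(α) + v*cos(α)
g'_{ij} = (∂x^k/∂x'^i)(∂x^l/∂x'^j) g_{kl}; with g_{kl} = δ_{kl} this is Σ_k (∂x^k/∂x'^i)(∂x^k/∂x'^j).
Jacobian: ∂x/∂u = cos(α), ∂x/∂v = -sin(α), ∂y/∂u = sin(α), ∂y/∂v = cos(α)
g'_{uu} = (cos(α))(cos(α)) + (sin(α))(sin(α)) = 1
g'_{uv} = (cos(α))(-sin(α)) + (sin(α))(cos(α)) = 0
g'_{vv} = (-sin(α))(-sin(α)) + (cos(α))(cos(α)) = 1
g'_{ij} = diag(1, 1)
The Euclidean metric is invariant under rotations.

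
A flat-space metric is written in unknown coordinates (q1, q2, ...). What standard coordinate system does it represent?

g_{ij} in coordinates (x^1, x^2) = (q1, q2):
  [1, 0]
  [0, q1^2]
The line element ds^2 = dq1^2 + q1^2 dq2^2 is dr^2 + r^2 dθ^2 with q1 = r, q2 = θ.
polar coordinates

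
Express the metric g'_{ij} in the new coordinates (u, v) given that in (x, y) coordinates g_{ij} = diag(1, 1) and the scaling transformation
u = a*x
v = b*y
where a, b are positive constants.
Invert the transformation: x = u/a, y = v/b
g'_{ij} = (∂x^k/∂x'^i)(∂x^l/∂x'^j) g_{kl}; with g_{kl} = δ_{kl} this is Σ_k (∂x^k/∂x'^i)(∂x^k/∂x'^j).
Jacobian: ∂x/∂u = 1/a, ∂x/∂v = 0, ∂y/∂u = 0, ∂y/∂v = 1/b
g'_{uu} = (1/a)(1/a) + (0)(0) = 1/a^2
g'_{uv} = (1/a)(0) + (0)(1/b) = 0
g'_{vv} = (0)(0) + (1/b)(1/b) = 1/b^2
g'_{ij} = diag(1/a^2, 1/b^2)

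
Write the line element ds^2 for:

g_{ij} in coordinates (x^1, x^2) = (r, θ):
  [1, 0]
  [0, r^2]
ds^2 = g_{ij} dx^i dx^j; only the non-zero components contribute.
ds^2 = dr^2 + r^2 dθ^2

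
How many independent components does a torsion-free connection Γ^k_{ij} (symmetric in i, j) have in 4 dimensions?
Γ^k_{ij} has n choices for the upper index and n(n+1)/2 independent symmetric lower index pairs.
Total = 4 × 4×5/2 = 4 × 10 = 40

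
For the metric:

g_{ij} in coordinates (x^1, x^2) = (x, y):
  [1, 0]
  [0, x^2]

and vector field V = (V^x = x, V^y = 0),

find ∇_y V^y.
Non-zero Christoffel symbols:
Γ^x_{y y} = -x
Γ^y_{x y} = 1/x
∇_y V^y = ∂_y V^y + Γ^y_{y j} V^j
  = (0) + (1/x)(x) + (0)(0)
  = 1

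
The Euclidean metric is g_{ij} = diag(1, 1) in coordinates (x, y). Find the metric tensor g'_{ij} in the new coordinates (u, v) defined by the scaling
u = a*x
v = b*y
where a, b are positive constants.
Invert the transformation: x = u/a, y = v/b
g'_{ij} = (∂x^k/∂x'^i)(∂x^l/∂x'^j) g_{kl}; with g_{kl} = δ_{kl} this is Σ_k (∂x^k/∂x'^i)(∂x^k/∂x'^j).
Jacobian: ∂x/∂u = 1/a, ∂x/∂v = 0, ∂y/∂u = 0, ∂y/∂v = 1/b
g'_{uu} = (1/a)(1/a) + (0)(0) = 1/a^2
g'_{uv} = (1/a)(0) + (0)(1/b) = 0
g'_{vv} = (0)(0) + (1/b)(1/b) = 1/b^2
g'_{ij} = diag(1/a^2, 1/b^2)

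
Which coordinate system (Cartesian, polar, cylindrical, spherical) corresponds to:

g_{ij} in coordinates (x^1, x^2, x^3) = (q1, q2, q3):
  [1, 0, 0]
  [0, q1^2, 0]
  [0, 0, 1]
The line element ds^2 = dq1^2 + q1^2 dq2^2 + dq3^2 is dr^2 + r^2 dθ^2 + dz^2 with q1 = r, q2 = θ, q3 = z.
cylindrical coordinates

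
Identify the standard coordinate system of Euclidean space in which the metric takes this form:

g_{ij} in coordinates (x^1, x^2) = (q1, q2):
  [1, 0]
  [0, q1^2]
The line element ds^2 = dq1^2 + q1^2 dq2^2 is dr^2 + r^2 dθ^2 with q1 = r, q2 = θ.
polar coordinates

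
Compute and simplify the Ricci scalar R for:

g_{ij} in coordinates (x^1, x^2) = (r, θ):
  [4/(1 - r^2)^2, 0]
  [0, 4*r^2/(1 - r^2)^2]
Non-zero Christoffel symbols (Γ^k_{ij} = Γ^k_{ji}):
Γ^r_{r r} = 2*r/(1 - r^2)
Γ^r_{θ θ} = (r^3 + r)/(r^2 - 1)
Γ^θ_{r θ} = (-r^2 - 1)/(r^3 - r)
Ricci tensor (R_{ij} = R^k_{ikj}): R_{rr} = -4/(r^2 - 1)^2, R_{rθ} = 0, R_{θθ} = -4*r^2/(r^2 - 1)^2
Inverse metric: g^{rr} = (1 - r^2)^2/4, g^{θθ} = (1 - r^2)^2/(4*r^2)
R = g^{ij} R_{ij} = ((1 - r^2)^2/4)(-4/(r^2 - 1)^2) + ((1 - r^2)^2/(4*r^2))(-4*r^2/(r^2 - 1)^2) = -2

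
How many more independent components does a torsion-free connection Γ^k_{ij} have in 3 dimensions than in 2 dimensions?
Independent components in n dimensions: n × n(n+1)/2 = n^2(n+1)/2.
3D: 3 × 6 = 18
2D: 2 × 3 = 6
Difference = 18 - 6 = 12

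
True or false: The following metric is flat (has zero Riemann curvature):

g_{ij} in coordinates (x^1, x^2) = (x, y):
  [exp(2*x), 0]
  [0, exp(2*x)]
Non-zero Christoffel symbols:
Γ^x_{x x} = 1
Γ^x_{y y} = -1
Γ^y_{x y} = 1
Ricci tensor: R_{xx} = 0, R_{xy} = 0, R_{yy} = 0
All R_{ij} vanish; in 2 dimensions the Riemann tensor is fully determined by the Ricci tensor, so R^i_{jkl} = 0: the metric is flat (curvilinear coordinates on flat space).
True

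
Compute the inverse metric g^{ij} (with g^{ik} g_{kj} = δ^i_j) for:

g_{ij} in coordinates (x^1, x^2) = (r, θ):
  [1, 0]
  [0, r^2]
The metric is diagonal, so g^{ij} is diagonal with entries 1/g_{ii}: diag(1, 1/(r^2)).
g^{ij}:
  [1, 0]
  [0, 1/r^2]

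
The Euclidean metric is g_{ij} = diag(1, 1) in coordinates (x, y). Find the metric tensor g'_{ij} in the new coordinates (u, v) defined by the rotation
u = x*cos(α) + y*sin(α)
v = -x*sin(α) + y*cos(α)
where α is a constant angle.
Invert the transformation: x = u*cos(α) - v*sin(α), y = u*sin(α) + v*cos(α)
g'_{ij} = (∂x^k/∂x'^i)(∂x^l/∂x'^j) g_{kl}; with g_{kl} = δ_{kl} this is Σ_k (∂x^k/∂x'^i)(∂x^k/∂x'^j).
Jacobian: ∂x/∂u = cos(α), ∂x/∂v = -sin(α), ∂y/∂u = sin(α), ∂y/∂v = cos(α)
g'_{uu} = (cos(α))(cos(α)) + (sin(α))(sin(α)) = 1
g'_{uv} = (cos(α))(-sin(α)) + (sin(α))(cos(α)) = 0
g'_{vv} = (-sin(α))(-sin(α)) + (cos(α))(cos(α)) = 1
g'_{ij} = diag(1, 1)
The Euclidean metric is invariant under rotations.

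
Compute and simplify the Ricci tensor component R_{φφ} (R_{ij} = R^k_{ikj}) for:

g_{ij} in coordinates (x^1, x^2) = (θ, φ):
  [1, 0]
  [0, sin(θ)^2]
Non-zero Christoffel symbols (Γ^k_{ij} = Γ^k_{ji}):
Γ^θ_{φ φ} = -sin(2*θ)/2
Γ^φ_{θ φ} = 1/tan(θ)
R^θ_{φ θ φ} = ∂_θ Γ^θ_{φ φ} - ∂_φ Γ^θ_{φ θ} + Γ^θ_{θ m} Γ^m_{φ φ} - Γ^θ_{φ m} Γ^m_{φ θ}
  = (-cos(2*θ)) - (0) + (0) - (-cos(θ)^2) = sin(θ)^2
R^φ_{φ φ φ} = 0 (a repeated index in an antisymmetric pair)
R_{φφ} = R^θ_{φ θ φ} + R^φ_{φ φ φ} = (sin(θ)^2) + (0) = sin(θ)^2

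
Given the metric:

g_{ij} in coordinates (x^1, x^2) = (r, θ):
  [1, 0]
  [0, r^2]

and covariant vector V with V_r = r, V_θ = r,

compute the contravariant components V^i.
Inverse metric (diagonal): g^{rr} = 1, g^{θθ} = 1/r^2
V^i = g^{ij} V_j:
V^r = (1)(r) + (0)(r) = r
V^θ = (0)(r) + (1/r^2)(r) = 1/r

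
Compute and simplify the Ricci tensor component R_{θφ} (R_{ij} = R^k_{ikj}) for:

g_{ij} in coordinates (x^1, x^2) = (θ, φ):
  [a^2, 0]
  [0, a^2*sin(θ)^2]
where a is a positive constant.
Non-zero Christoffel symbols (Γ^k_{ij} = Γ^k_{ji}):
Γ^θ_{φ φ} = -sin(2*θ)/2
Γ^φ_{θ φ} = 1/tan(θ)
R^θ_{θ θ φ} = 0 (a repeated index in an antisymmetric pair)
R^φ_{θ φ φ} = 0 (a repeated index in an antisymmetric pair)
R_{θφ} = R^θ_{θ θ φ} + R^φ_{θ φ φ} = (0) + (0) = 0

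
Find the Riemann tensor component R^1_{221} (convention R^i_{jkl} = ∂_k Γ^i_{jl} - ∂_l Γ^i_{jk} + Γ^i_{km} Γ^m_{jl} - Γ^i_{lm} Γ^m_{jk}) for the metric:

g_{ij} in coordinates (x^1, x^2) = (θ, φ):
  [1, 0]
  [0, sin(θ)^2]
Non-zero Christoffel symbols (Γ^k_{ij} = Γ^k_{ji}):
Γ^θ_{φ φ} = -sin(2*θ)/2
Γ^φ_{θ φ} = 1/tan(θ)
R^θ_{φ φ θ} = ∂_φ Γ^θ_{φ θ} - ∂_θ Γ^θ_{φ φ} + Γ^θ_{φ m} Γ^m_{φ θ} - Γ^θ_{θ m} Γ^m_{φ φ}
  = (0) - (-cos(2*θ)) + (-cos(θ)^2) - (0) = -sin(θ)^2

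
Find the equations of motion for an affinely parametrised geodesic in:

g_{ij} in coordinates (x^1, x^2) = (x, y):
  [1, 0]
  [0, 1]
Geodesic equation: d^2x^k/dλ^2 + Γ^k_{ij} (dx^i/dλ)(dx^j/dλ) = 0.
All Christoffel symbols vanish, so the geodesics are straight lines:
d^2x/dλ^2 = 0
d^2y/dλ^2 = 0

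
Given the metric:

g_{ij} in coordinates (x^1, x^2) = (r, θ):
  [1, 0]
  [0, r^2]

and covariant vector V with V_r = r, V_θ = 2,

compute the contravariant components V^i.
Inverse metric (diagonal): g^{rr} = 1, g^{θθ} = 1/r^2
V^i = g^{ij} V_j:
V^r = (1)(r) + (0)(2) = r
V^θ = (0)(r) + (1/r^2)(2) = 2/r^2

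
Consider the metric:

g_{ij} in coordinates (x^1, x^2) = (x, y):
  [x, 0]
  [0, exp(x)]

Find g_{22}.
With x^1 = x, x^2 = y, g_{22} = g_{yy} is the row-2, column-2 entry of the matrix.
g_{22} = exp(x)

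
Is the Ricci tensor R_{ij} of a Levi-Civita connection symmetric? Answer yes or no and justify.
R_{ij} = R^k_{ikj}; the pair symmetry R_{kilj} = R_{ljki} gives R_{ij} = R_{ji}.
Yes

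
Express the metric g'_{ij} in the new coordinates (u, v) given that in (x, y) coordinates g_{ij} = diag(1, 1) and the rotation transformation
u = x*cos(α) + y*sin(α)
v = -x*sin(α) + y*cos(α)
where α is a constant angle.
Invert the transformation: x = u*cos(α) - v*sin(α), y = u*sin(α) + v*cos(α)
g'_{ij} = (∂x^k/∂x'^i)(∂x^l/∂x'^j) g_{kl}; with g_{kl} = δ_{kl} this is Σ_k (∂x^k/∂x'^i)(∂x^k/∂x'^j).
Jacobian: ∂x/∂u = cos(α), ∂x/∂v = -sin(α), ∂y/∂u = sin(α), ∂y/∂v = cos(α)
g'_{uu} = (cos(α))(cos(α)) + (sin(α))(sin(α)) = 1
g'_{uv} = (cos(α))(-sin(α)) + (sin(α))(cos(α)) = 0
g'_{vv} = (-sin(α))(-sin(α)) + (cos(α))(cos(α)) = 1
g'_{ij} = diag(1, 1)
The Euclidean metric is invariant under rotations.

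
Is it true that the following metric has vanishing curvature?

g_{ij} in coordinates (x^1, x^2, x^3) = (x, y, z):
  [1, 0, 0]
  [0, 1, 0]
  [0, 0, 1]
All metric components are constant, so every Christoffel symbol vanishes and R^i_{jkl} = 0.
Yes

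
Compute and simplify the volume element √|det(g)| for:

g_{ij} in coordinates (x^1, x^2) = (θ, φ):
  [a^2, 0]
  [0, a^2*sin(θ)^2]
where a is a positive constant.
det(g) = a^4*sin(θ)^2
√|det(g)| = a^2*sin(θ) (taking 0 < θ < π so that |sin(θ)| = sin(θ))
Volume element: dV = a^2*sin(θ) dθ dφ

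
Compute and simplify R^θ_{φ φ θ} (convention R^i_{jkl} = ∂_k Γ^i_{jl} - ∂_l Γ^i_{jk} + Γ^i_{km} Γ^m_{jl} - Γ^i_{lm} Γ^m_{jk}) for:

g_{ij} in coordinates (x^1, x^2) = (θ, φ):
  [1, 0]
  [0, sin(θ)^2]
Non-zero Christoffel symbols (Γ^k_{ij} = Γ^k_{ji}):
Γ^θ_{φ φ} = -sin(2*θ)/2
Γ^φ_{θ φ} = 1/tan(θ)
R^θ_{φ φ θ} = ∂_φ Γ^θ_{φ θ} - ∂_θ Γ^θ_{φ φ} + Γ^θ_{φ m} Γ^m_{φ θ} - Γ^θ_{θ m} Γ^m_{φ φ}
  = (0) - (-cos(2*θ)) + (-cos(θ)^2) - (0) = -sin(θ)^2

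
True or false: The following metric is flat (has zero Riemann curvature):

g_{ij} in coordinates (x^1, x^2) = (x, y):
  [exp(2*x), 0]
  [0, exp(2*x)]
Non-zero Christoffel symbols:
Γ^x_{x x} = 1
Γ^x_{y y} = -1
Γ^y_{x y} = 1
Ricci tensor: R_{xx} = 0, R_{xy} = 0, R_{yy} = 0
All R_{ij} vanish; in 2 dimensions the Riemann tensor is fully determined by the Ricci tensor, so R^i_{jkl} = 0: the metric is flat (curvilinear coordinates on flat space).
True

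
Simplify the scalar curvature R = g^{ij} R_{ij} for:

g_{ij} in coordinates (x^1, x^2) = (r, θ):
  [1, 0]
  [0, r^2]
Non-zero Christoffel symbols (Γ^k_{ij} = Γ^k_{ji}):
Γ^r_{θ θ} = -r
Γ^θ_{r θ} = 1/r
Ricci tensor (R_{ij} = R^k_{ikj}): R_{rr} = 0, R_{rθ} = 0, R_{θθ} = 0
Inverse metric: g^{rr} = 1, g^{θθ} = 1/r^2
R = g^{ij} R_{ij} = (1)(0) + (1/r^2)(0) = 0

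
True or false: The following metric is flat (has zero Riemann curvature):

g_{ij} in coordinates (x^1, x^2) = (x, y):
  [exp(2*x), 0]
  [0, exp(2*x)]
Non-zero Christoffel symbols:
Γ^x_{x x} = 1
Γ^x_{y y} = -1
Γ^y_{x y} = 1
Ricci tensor: R_{xx} = 0, R_{xy} = 0, R_{yy} = 0
All R_{ij} vanish; in 2 dimensions the Riemann tensor is fully determined by the Ricci tensor, so R^i_{jkl} = 0: the metric is flat (curvilinear coordinates on flat space).
True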